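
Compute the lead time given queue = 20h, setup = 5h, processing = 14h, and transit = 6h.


Lead time = queue + setup + processing + transit
= 20 + 5 + 14 + 6
= 45 hours


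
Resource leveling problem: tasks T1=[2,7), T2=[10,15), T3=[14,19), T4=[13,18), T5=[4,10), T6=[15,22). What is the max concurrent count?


Check each time point for overlaps:
  t=14: 3 tasks active (T2, T3, T4)
Max concurrent = 3


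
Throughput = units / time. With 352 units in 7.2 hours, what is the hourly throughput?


Throughput = units / time
= 352 / 7.2
= 48.9 units/hour


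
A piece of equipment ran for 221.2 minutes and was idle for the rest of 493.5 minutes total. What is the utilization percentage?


Utilization = busy / total × 100
= 221.2 / 493.5 × 100
= 44.8%


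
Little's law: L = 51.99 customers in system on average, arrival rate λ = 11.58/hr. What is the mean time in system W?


Little's law: L = λW → W = L / λ
= 51.99 / 11.58
= 4.49 hours


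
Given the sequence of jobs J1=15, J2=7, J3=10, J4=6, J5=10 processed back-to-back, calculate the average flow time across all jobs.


Completion times:
  J1: completes at 15
  J2: completes at 22
  J3: completes at 32
  J4: completes at 38
  J5: completes at 48
Sum = 155
Average = 155/5
= 31.00


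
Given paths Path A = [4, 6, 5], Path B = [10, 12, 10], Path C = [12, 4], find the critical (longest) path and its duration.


Path A: 4 + 6 + 5 = 15
Path B: 10 + 12 + 10 = 32
Path C: 12 + 4 = 16
Critical path = longest = max(15, 32, 16)
= 32 (Path B)


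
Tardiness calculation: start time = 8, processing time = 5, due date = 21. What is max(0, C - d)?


Completion = start + processing = 8 + 5 = 13
Tardiness = max(0, C - d) = max(0, 13 - 21)
= max(0, -8)
= 0


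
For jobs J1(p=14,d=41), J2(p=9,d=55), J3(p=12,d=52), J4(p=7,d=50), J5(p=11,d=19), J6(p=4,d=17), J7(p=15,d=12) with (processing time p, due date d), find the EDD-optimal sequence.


EDD: sort by earliest due date
  J7: d=12, p=15
  J6: d=17, p=4
  J5: d=19, p=11
  J1: d=41, p=14
  J4: d=50, p=7
  J3: d=52, p=12
  J2: d=55, p=9
Order: J7 → J6 → J5 → J1 → J4 → J3 → J2


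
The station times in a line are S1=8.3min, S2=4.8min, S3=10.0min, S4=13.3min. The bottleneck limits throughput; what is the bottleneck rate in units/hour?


Bottleneck = longest station time
Station times: [8.3, 4.8, 10.0, 13.3]
Max = 13.3 min
Rate = 60 / 13.3
= 4.51 units/hour (bottleneck: 13.3min)


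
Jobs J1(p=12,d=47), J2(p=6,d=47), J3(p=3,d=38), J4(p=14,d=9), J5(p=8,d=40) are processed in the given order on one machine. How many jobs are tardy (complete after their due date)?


Completion vs due date:
  J1: C=12, d=47 → on time
  J2: C=18, d=47 → on time
  J3: C=21, d=38 → on time
  J4: C=35, d=9 → TARDY
  J5: C=43, d=40 → TARDY
Tardy jobs: J4, J5
Count = 2


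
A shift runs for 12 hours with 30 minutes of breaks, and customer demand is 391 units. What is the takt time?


Available = 12×60 - 30 = 690 min
Takt time = 690 / 391
= 1.76 min/unit


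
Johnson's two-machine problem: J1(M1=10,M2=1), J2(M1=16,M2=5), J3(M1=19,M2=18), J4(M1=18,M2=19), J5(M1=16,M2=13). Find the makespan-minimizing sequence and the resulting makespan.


Johnson's rule:
Group 1 (M1≤M2, sort by M1): ['J4']
Group 2 (M1>M2, sort desc M2): ['J3', 'J5', 'J2', 'J1']
Sequence: J4 → J3 → J5 → J2 → J1
Makespan calculation:
  J4: M1 done=18, M2 done=37
  J3: M1 done=37, M2 done=55
  J5: M1 done=53, M2 done=68
  J2: M1 done=69, M2 done=74
  J1: M1 done=79, M2 done=80
= Sequence: J4 → J3 → J5 → J2 → J1, Makespan: 80


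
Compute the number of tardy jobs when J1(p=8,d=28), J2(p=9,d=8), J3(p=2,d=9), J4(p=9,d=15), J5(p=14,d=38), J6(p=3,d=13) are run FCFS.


Completion vs due date:
  J1: C=8, d=28 → on time
  J2: C=17, d=8 → TARDY
  J3: C=19, d=9 → TARDY
  J4: C=28, d=15 → TARDY
  J5: C=42, d=38 → TARDY
  J6: C=45, d=13 → TARDY
Tardy jobs: J2, J3, J4, J5, J6
Count = 5


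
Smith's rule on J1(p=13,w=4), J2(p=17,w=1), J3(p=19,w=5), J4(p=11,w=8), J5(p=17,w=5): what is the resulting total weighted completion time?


WSPT order (by p/w): J4 → J1 → J5 → J3 → J2
  J4: C=11, w·C=8×11=88
  J1: C=24, w·C=4×24=96
  J5: C=41, w·C=5×41=205
  J3: C=60, w·C=5×60=300
  J2: C=77, w·C=1×77=77
Σ w·C = 766
= 766


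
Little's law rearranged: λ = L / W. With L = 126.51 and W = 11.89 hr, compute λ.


Little's law: L = λW → λ = L / W
= 126.51 / 11.89
= 10.64 per hour


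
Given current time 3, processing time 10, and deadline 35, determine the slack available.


Slack = due - current_time - processing
= 35 - 3 - 10
= 22


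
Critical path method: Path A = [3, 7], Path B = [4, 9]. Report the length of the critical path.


Path A: 3 + 7 = 10
Path B: 4 + 9 = 13
Critical path = longest = max(10, 13)
= 13 (Path B)


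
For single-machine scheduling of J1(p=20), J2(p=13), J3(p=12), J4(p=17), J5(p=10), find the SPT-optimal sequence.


SPT: sort by shortest processing time
  J5: p=10
  J3: p=12
  J2: p=13
  J4: p=17
  J1: p=20
Order: J5 → J3 → J2 → J4 → J1


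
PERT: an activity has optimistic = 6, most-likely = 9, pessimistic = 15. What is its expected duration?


te = (o + 4m + p) / 6
= (6 + 4×9 + 15) / 6
= (6 + 36 + 15) / 6
= 57 / 6
= 9.50


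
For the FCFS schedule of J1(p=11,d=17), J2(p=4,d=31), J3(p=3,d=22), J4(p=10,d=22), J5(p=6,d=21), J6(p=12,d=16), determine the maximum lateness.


Lateness per job (L = C - d):
  J1: C=11, d=17, L=-6
  J2: C=15, d=31, L=-16
  J3: C=18, d=22, L=-4
  J4: C=28, d=22, L=6
  J5: C=34, d=21, L=13
  J6: C=46, d=16, L=30
Lmax = max(-6, -16, -4, 6, 13, 30)
= 30


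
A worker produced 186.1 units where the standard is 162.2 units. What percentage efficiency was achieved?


Efficiency = (actual / standard) × 100
= (186.1 / 162.2) × 100
= 114.7%


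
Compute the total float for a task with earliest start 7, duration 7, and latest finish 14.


EF = ES + duration = 7 + 7 = 14
LS = LF - duration = 14 - 7 = 7
Total Float = LF - EF = 14 - 14
(or LS - ES = 7 - 7)
= 0


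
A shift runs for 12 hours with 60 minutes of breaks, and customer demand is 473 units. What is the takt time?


Available = 12×60 - 60 = 660 min
Takt time = 660 / 473
= 1.40 min/unit


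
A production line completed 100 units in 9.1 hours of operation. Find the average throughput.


Throughput = units / time
= 100 / 9.1
= 11.0 units/hour


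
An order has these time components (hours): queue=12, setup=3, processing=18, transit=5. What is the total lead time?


Lead time = queue + setup + processing + transit
= 12 + 3 + 18 + 5
= 38 hours


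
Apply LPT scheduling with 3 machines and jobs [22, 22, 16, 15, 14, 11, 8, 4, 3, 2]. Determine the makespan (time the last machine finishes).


Jobs (LPT sorted): [22, 22, 16, 15, 14, 11, 8, 4, 3, 2]
Machines: 3
  J=22 → Machine 1 (load: 0+22=22)
  J=22 → Machine 2 (load: 0+22=22)
  J=16 → Machine 3 (load: 0+16=16)
  J=15 → Machine 3 (load: 16+15=31)
  J=14 → Machine 1 (load: 22+14=36)
  J=11 → Machine 2 (load: 22+11=33)
  J=8 → Machine 3 (load: 31+8=39)
  J=4 → Machine 2 (load: 33+4=37)
  J=3 → Machine 1 (load: 36+3=39)
  J=2 → Machine 2 (load: 37+2=39)
Machine loads: [39, 39, 39]
Makespan = max = 39 time units


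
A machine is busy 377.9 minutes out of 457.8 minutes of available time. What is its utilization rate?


Utilization = busy / total × 100
= 377.9 / 457.8 × 100
= 82.5%


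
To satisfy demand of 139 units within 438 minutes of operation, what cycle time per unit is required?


Cycle time = available time / demand
= 438 / 139
= 3.15 min/unit


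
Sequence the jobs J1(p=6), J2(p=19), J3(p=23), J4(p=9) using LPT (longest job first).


LPT: sort by longest processing time first
  J3: p=23
  J2: p=19
  J4: p=9
  J1: p=6
Order: J3 → J2 → J4 → J1


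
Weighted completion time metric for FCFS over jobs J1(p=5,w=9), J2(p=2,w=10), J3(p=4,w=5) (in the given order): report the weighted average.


Completion times:
  J1: C=5, w×C=9×5=45
  J2: C=7, w×C=10×7=70
  J3: C=11, w×C=5×11=55
Sum w×C = 170
Sum w = 24
Weighted avg = 170/24
= 7.08


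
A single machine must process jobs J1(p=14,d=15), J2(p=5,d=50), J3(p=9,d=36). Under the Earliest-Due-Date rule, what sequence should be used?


EDD: sort by earliest due date
  J1: d=15, p=14
  J3: d=36, p=9
  J2: d=50, p=5
Order: J1 → J3 → J2


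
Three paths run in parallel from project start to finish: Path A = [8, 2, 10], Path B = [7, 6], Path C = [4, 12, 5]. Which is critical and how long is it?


Path A: 8 + 2 + 10 = 20
Path B: 7 + 6 = 13
Path C: 4 + 12 + 5 = 21
Critical path = longest = max(20, 13, 21)
= 21 (Path C)


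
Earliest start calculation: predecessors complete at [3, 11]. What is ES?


ES = max of all predecessor completion times
Predecessors: [3, 11]
ES = max(3, 11)
= 11


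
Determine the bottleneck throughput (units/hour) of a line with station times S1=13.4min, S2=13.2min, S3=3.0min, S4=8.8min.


Bottleneck = longest station time
Station times: [13.4, 13.2, 3.0, 8.8]
Max = 13.4 min
Rate = 60 / 13.4
= 4.48 units/hour (bottleneck: 13.4min)


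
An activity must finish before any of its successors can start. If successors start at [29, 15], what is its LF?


LF = min of all successor start times
Successors start at: [29, 15]
LF = min(29, 15)
= 15


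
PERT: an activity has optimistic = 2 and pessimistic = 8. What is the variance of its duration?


σ² = ((p - o) / 6)² = (p - o)² / 36
= (8 - 2)² / 36
= 6² / 36
= 36 / 36
= 1.0000


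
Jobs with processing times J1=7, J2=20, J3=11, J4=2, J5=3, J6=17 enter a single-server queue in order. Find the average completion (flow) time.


Completion times:
  J1: completes at 7
  J2: completes at 27
  J3: completes at 38
  J4: completes at 40
  J5: completes at 43
  J6: completes at 60
Sum = 215
Average = 215/6
= 35.83


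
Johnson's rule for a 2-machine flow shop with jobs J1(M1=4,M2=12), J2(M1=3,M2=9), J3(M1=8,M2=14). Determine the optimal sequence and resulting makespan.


Johnson's rule:
Group 1 (M1≤M2, sort by M1): ['J2', 'J1', 'J3']
Group 2 (M1>M2, sort desc M2): []
Sequence: J2 → J1 → J3
Makespan calculation:
  J2: M1 done=3, M2 done=12
  J1: M1 done=7, M2 done=24
  J3: M1 done=15, M2 done=38
= Sequence: J2 → J1 → J3, Makespan: 38


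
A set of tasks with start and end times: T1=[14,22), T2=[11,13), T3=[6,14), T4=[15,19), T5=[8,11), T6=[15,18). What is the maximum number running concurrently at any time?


Check each time point for overlaps:
  t=15: 3 tasks active (T1, T4, T6)
Max concurrent = 3


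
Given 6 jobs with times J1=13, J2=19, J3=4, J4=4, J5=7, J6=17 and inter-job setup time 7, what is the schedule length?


Makespan = Σ processing + (n-1) × setup
= (13 + 19 + 4 + 4 + 7 + 17) + (6-1)×7
= 64 + 35
= 99 time units


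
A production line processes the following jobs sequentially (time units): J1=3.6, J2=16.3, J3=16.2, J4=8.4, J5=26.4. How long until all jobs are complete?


Sequential makespan: sum all processing times
= 3.6 + 16.3 + 16.2 + 8.4 + 26.4
= 70.9 time units


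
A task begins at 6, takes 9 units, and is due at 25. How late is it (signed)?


Completion = 6 + 9 = 15
Lateness = C - d = 15 - 25
= -10


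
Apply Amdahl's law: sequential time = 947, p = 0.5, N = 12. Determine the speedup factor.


Amdahl's law: T_p = T × ((1-p) + p/N)
= 947 × ((1-0.5) + 0.5/12)
= 947 × (0.50 + 0.0417)
= 947 × 0.5417
= 512.96
Speedup = 947/512.96
= 1.85×


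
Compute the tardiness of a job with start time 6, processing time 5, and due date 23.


Completion = start + processing = 6 + 5 = 11
Tardiness = max(0, C - d) = max(0, 11 - 23)
= max(0, -12)
= 0


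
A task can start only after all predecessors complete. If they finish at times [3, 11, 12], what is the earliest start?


ES = max of all predecessor completion times
Predecessors: [3, 11, 12]
ES = max(3, 11, 12)
= 12


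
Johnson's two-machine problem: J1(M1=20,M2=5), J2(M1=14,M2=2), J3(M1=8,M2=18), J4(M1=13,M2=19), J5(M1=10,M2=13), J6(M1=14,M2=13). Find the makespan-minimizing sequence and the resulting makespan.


Johnson's rule:
Group 1 (M1≤M2, sort by M1): ['J3', 'J5', 'J4']
Group 2 (M1>M2, sort desc M2): ['J6', 'J1', 'J2']
Sequence: J3 → J5 → J4 → J6 → J1 → J2
Makespan calculation:
  J3: M1 done=8, M2 done=26
  J5: M1 done=18, M2 done=39
  J4: M1 done=31, M2 done=58
  J6: M1 done=45, M2 done=71
  J1: M1 done=65, M2 done=76
  J2: M1 done=79, M2 done=81
= Sequence: J3 → J5 → J4 → J6 → J1 → J2, Makespan: 81


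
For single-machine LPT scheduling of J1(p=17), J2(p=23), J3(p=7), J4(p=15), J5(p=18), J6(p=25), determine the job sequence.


LPT: sort by longest processing time first
  J6: p=25
  J2: p=23
  J5: p=18
  J1: p=17
  J4: p=15
  J3: p=7
Order: J6 → J2 → J5 → J1 → J4 → J3


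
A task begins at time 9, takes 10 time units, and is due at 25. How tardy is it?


Completion = start + processing = 9 + 10 = 19
Tardiness = max(0, C - d) = max(0, 19 - 25)
= max(0, -6)
= 0


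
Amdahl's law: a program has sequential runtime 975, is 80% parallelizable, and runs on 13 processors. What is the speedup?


Amdahl's law: T_p = T × ((1-p) + p/N)
= 975 × ((1-0.8) + 0.8/13)
= 975 × (0.20 + 0.0615)
= 975 × 0.2615
= 255.00
Speedup = 975/255.00
= 3.82×


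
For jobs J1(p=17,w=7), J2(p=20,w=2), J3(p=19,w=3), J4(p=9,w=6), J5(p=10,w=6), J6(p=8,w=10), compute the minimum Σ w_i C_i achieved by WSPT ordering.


WSPT order (by p/w): J6 → J4 → J5 → J1 → J3 → J2
  J6: C=8, w·C=10×8=80
  J4: C=17, w·C=6×17=102
  J5: C=27, w·C=6×27=162
  J1: C=44, w·C=7×44=308
  J3: C=63, w·C=3×63=189
  J2: C=83, w·C=2×83=166
Σ w·C = 1007
= 1007


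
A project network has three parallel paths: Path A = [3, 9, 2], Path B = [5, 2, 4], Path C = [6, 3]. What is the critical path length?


Path A: 3 + 9 + 2 = 14
Path B: 5 + 2 + 4 = 11
Path C: 6 + 3 = 9
Critical path = longest = max(14, 11, 9)
= 14 (Path A)


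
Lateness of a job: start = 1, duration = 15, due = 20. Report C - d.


Completion = 1 + 15 = 16
Lateness = C - d = 16 - 20
= -4


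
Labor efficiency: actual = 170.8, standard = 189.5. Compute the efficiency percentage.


Efficiency = (actual / standard) × 100
= (170.8 / 189.5) × 100
= 90.1%


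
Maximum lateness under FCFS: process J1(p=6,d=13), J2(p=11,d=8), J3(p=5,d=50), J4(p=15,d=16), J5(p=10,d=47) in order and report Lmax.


Lateness per job (L = C - d):
  J1: C=6, d=13, L=-7
  J2: C=17, d=8, L=9
  J3: C=22, d=50, L=-28
  J4: C=37, d=16, L=21
  J5: C=47, d=47, L=0
Lmax = max(-7, 9, -28, 21, 0)
= 21


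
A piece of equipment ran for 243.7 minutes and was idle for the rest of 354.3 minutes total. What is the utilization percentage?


Utilization = busy / total × 100
= 243.7 / 354.3 × 100
= 68.8%


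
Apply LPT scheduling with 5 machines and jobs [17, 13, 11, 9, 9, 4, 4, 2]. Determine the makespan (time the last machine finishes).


Jobs (LPT sorted): [17, 13, 11, 9, 9, 4, 4, 2]
Machines: 5
  J=17 → Machine 1 (load: 0+17=17)
  J=13 → Machine 2 (load: 0+13=13)
  J=11 → Machine 3 (load: 0+11=11)
  J=9 → Machine 4 (load: 0+9=9)
  J=9 → Machine 5 (load: 0+9=9)
  J=4 → Machine 4 (load: 9+4=13)
  J=4 → Machine 5 (load: 9+4=13)
  J=2 → Machine 3 (load: 11+2=13)
Machine loads: [17, 13, 13, 13, 13]
Makespan = max = 17 time units


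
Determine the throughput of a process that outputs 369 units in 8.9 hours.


Throughput = units / time
= 369 / 8.9
= 41.5 units/hour


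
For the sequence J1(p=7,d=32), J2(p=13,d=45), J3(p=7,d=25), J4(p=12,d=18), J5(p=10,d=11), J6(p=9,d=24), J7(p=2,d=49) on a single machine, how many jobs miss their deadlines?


Completion vs due date:
  J1: C=7, d=32 → on time
  J2: C=20, d=45 → on time
  J3: C=27, d=25 → TARDY
  J4: C=39, d=18 → TARDY
  J5: C=49, d=11 → TARDY
  J6: C=58, d=24 → TARDY
  J7: C=60, d=49 → TARDY
Tardy jobs: J3, J4, J5, J6, J7
Count = 5


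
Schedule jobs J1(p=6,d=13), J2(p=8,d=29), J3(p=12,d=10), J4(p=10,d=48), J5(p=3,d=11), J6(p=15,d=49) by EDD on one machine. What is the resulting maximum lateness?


EDD order: J3 → J5 → J1 → J2 → J4 → J6
Completion and lateness:
  J3: C=12, d=10, L=12-10=2
  J5: C=15, d=11, L=15-11=4
  J1: C=21, d=13, L=21-13=8
  J2: C=29, d=29, L=29-29=0
  J4: C=39, d=48, L=39-48=-9
  J6: C=54, d=49, L=54-49=5
Lmax = max(2, 4, 8, 0, -9, 5)
= 8


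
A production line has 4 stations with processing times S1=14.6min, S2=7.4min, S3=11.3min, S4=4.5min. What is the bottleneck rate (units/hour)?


Bottleneck = longest station time
Station times: [14.6, 7.4, 11.3, 4.5]
Max = 14.6 min
Rate = 60 / 14.6
= 4.11 units/hour (bottleneck: 14.6min)


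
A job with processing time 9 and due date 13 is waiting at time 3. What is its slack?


Slack = due - current_time - processing
= 13 - 3 - 9
= 1


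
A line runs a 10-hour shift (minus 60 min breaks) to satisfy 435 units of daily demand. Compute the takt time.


Available = 10×60 - 60 = 540 min
Takt time = 540 / 435
= 1.24 min/unit


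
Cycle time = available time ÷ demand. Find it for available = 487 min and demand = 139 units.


Cycle time = available time / demand
= 487 / 139
= 3.50 min/unit


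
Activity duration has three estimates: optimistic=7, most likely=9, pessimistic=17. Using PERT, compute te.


te = (o + 4m + p) / 6
= (7 + 4×9 + 17) / 6
= (7 + 36 + 17) / 6
= 60 / 6
= 10.00


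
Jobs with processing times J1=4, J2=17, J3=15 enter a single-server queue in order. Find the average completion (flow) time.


Completion times:
  J1: completes at 4
  J2: completes at 21
  J3: completes at 36
Sum = 61
Average = 61/3
= 20.33


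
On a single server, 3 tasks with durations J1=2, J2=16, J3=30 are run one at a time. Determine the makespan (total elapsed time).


Sequential makespan: sum all processing times
= 2 + 16 + 30
= 48 time units


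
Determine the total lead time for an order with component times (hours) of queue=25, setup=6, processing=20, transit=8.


Lead time = queue + setup + processing + transit
= 25 + 6 + 20 + 8
= 59 hours


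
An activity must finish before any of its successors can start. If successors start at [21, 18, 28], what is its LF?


LF = min of all successor start times
Successors start at: [21, 18, 28]
LF = min(21, 18, 28)
= 18


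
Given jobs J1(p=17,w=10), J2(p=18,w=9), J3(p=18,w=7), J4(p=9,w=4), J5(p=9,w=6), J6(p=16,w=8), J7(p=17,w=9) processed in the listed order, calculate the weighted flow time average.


Completion times:
  J1: C=17, w×C=10×17=170
  J2: C=35, w×C=9×35=315
  J3: C=53, w×C=7×53=371
  J4: C=62, w×C=4×62=248
  J5: C=71, w×C=6×71=426
  J6: C=87, w×C=8×87=696
  J7: C=104, w×C=9×104=936
Sum w×C = 3162
Sum w = 53
Weighted avg = 3162/53
= 59.66


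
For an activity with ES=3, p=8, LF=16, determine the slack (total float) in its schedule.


EF = ES + duration = 3 + 8 = 11
LS = LF - duration = 16 - 8 = 8
Total Float = LF - EF = 16 - 11
(or LS - ES = 8 - 3)
= 5


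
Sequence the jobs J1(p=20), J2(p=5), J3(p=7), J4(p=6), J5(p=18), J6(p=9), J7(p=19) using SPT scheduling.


SPT: sort by shortest processing time
  J2: p=5
  J4: p=6
  J3: p=7
  J6: p=9
  J5: p=18
  J7: p=19
  J1: p=20
Order: J2 → J4 → J3 → J6 → J5 → J7 → J1


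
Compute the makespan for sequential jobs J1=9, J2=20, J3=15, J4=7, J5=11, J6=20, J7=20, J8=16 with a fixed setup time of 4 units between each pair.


Makespan = Σ processing + (n-1) × setup
= (9 + 20 + 15 + 7 + 11 + 20 + 20 + 16) + (8-1)×4
= 118 + 28
= 146 time units


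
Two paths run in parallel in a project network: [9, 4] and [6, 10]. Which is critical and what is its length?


Path A: 9 + 4 = 13
Path B: 6 + 10 = 16
Critical path = longest = max(13, 16)
= 16 (Path B)


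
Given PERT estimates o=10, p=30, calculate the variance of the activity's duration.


σ² = ((p - o) / 6)² = (p - o)² / 36
= (30 - 10)² / 36
= 20² / 36
= 400 / 36
= 11.1111


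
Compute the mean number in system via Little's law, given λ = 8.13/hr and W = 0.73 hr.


Little's law: L = λ × W
= 8.13 × 0.73
= 5.93


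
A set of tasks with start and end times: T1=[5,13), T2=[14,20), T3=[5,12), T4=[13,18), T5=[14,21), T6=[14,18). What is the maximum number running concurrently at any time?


Check each time point for overlaps:
  t=14: 4 tasks active (T2, T4, T5, T6)
Max concurrent = 4


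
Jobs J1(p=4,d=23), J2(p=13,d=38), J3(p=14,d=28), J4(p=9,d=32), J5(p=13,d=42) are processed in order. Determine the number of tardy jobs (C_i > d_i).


Completion vs due date:
  J1: C=4, d=23 → on time
  J2: C=17, d=38 → on time
  J3: C=31, d=28 → TARDY
  J4: C=40, d=32 → TARDY
  J5: C=53, d=42 → TARDY
Tardy jobs: J3, J4, J5
Count = 3


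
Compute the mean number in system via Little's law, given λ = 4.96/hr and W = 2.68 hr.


Little's law: L = λ × W
= 4.96 × 2.68
= 13.29


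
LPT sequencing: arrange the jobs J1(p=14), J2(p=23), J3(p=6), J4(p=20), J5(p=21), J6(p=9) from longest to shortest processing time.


LPT: sort by longest processing time first
  J2: p=23
  J5: p=21
  J4: p=20
  J1: p=14
  J6: p=9
  J3: p=6
Order: J2 → J5 → J4 → J1 → J6 → J3


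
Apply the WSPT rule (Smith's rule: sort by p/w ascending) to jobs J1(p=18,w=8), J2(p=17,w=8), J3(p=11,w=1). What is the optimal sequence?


WSPT (Smith's rule): sort by p/w ascending
  J2: p/w = 17/8 = 2.125
  J1: p/w = 18/8 = 2.250
  J3: p/w = 11/1 = 11.000
Order: J2 → J1 → J3


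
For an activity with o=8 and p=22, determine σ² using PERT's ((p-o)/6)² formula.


σ² = ((p - o) / 6)² = (p - o)² / 36
= (22 - 8)² / 36
= 14² / 36
= 196 / 36
= 5.4444


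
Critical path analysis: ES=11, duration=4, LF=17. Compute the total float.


EF = ES + duration = 11 + 4 = 15
LS = LF - duration = 17 - 4 = 13
Total Float = LF - EF = 17 - 15
(or LS - ES = 13 - 11)
= 2


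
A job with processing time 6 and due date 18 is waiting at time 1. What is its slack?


Slack = due - current_time - processing
= 18 - 1 - 6
= 11


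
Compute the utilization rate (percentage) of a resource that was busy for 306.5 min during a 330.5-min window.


Utilization = busy / total × 100
= 306.5 / 330.5 × 100
= 92.7%


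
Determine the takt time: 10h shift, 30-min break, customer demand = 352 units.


Available = 10×60 - 30 = 570 min
Takt time = 570 / 352
= 1.62 min/unit


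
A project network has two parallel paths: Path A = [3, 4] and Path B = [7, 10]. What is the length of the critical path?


Path A: 3 + 4 = 7
Path B: 7 + 10 = 17
Critical path = longest = max(7, 17)
= 17 (Path B)


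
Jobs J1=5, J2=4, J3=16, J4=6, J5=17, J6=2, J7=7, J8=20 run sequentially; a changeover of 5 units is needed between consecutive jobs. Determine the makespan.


Makespan = Σ processing + (n-1) × setup
= (5 + 4 + 16 + 6 + 17 + 2 + 7 + 20) + (8-1)×5
= 77 + 35
= 112 time units


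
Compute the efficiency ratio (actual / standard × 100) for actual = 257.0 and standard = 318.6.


Efficiency = (actual / standard) × 100
= (257.0 / 318.6) × 100
= 80.7%


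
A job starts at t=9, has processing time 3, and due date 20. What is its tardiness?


Completion = start + processing = 9 + 3 = 12
Tardiness = max(0, C - d) = max(0, 12 - 20)
= max(0, -8)
= 0


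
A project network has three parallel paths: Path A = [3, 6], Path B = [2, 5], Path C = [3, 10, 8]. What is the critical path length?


Path A: 3 + 6 = 9
Path B: 2 + 5 = 7
Path C: 3 + 10 + 8 = 21
Critical path = longest = max(9, 7, 21)
= 21 (Path C)


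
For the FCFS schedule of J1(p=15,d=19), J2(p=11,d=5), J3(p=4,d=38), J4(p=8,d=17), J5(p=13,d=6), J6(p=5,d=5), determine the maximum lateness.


Lateness per job (L = C - d):
  J1: C=15, d=19, L=-4
  J2: C=26, d=5, L=21
  J3: C=30, d=38, L=-8
  J4: C=38, d=17, L=21
  J5: C=51, d=6, L=45
  J6: C=56, d=5, L=51
Lmax = max(-4, 21, -8, 21, 45, 51)
= 51


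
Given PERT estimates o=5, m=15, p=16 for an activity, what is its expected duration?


te = (o + 4m + p) / 6
= (5 + 4×15 + 16) / 6
= (5 + 60 + 16) / 6
= 81 / 6
= 13.50


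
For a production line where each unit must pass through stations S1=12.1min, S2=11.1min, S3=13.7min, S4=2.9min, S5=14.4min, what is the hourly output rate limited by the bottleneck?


Bottleneck = longest station time
Station times: [12.1, 11.1, 13.7, 2.9, 14.4]
Max = 14.4 min
Rate = 60 / 14.4
= 4.17 units/hour (bottleneck: 14.4min)


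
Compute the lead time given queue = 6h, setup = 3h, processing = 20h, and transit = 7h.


Lead time = queue + setup + processing + transit
= 6 + 3 + 20 + 7
= 36 hours


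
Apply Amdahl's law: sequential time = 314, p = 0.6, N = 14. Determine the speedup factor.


Amdahl's law: T_p = T × ((1-p) + p/N)
= 314 × ((1-0.6) + 0.6/14)
= 314 × (0.40 + 0.0429)
= 314 × 0.4429
= 139.06
Speedup = 314/139.06
= 2.26×


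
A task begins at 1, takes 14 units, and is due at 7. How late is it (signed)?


Completion = 1 + 14 = 15
Lateness = C - d = 15 - 7
= 8


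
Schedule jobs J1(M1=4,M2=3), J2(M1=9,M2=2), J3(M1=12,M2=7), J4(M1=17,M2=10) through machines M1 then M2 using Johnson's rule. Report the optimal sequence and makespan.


Johnson's rule:
Group 1 (M1≤M2, sort by M1): []
Group 2 (M1>M2, sort desc M2): ['J4', 'J3', 'J1', 'J2']
Sequence: J4 → J3 → J1 → J2
Makespan calculation:
  J4: M1 done=17, M2 done=27
  J3: M1 done=29, M2 done=36
  J1: M1 done=33, M2 done=39
  J2: M1 done=42, M2 done=44
= Sequence: J4 → J3 → J1 → J2, Makespan: 44


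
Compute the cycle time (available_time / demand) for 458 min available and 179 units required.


Cycle time = available time / demand
= 458 / 179
= 2.56 min/unit


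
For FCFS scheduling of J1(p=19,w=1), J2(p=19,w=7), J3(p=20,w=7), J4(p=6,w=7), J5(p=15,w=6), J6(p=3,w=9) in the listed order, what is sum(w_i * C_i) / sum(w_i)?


Completion times:
  J1: C=19, w×C=1×19=19
  J2: C=38, w×C=7×38=266
  J3: C=58, w×C=7×58=406
  J4: C=64, w×C=7×64=448
  J5: C=79, w×C=6×79=474
  J6: C=82, w×C=9×82=738
Sum w×C = 2351
Sum w = 37
Weighted avg = 2351/37
= 63.54


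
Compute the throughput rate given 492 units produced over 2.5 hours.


Throughput = units / time
= 492 / 2.5
= 196.8 units/hour


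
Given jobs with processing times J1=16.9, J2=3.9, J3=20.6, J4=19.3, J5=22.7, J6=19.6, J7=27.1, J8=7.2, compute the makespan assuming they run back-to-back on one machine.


Sequential makespan: sum all processing times
= 16.9 + 3.9 + 20.6 + 19.3 + 22.7 + 19.6 + 27.1 + 7.2
= 137.3 time units


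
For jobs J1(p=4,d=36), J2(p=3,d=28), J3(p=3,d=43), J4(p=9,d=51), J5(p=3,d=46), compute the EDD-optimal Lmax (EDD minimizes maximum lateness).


EDD order: J2 → J1 → J3 → J5 → J4
Completion and lateness:
  J2: C=3, d=28, L=3-28=-25
  J1: C=7, d=36, L=7-36=-29
  J3: C=10, d=43, L=10-43=-33
  J5: C=13, d=46, L=13-46=-33
  J4: C=22, d=51, L=22-51=-29
Lmax = max(-25, -29, -33, -33, -29)
= -25


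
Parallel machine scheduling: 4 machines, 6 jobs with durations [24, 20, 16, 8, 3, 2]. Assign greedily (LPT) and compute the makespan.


Jobs (LPT sorted): [24, 20, 16, 8, 3, 2]
Machines: 4
  J=24 → Machine 1 (load: 0+24=24)
  J=20 → Machine 2 (load: 0+20=20)
  J=16 → Machine 3 (load: 0+16=16)
  J=8 → Machine 4 (load: 0+8=8)
  J=3 → Machine 4 (load: 8+3=11)
  J=2 → Machine 4 (load: 11+2=13)
Machine loads: [24, 20, 16, 13]
Makespan = max = 24 time units


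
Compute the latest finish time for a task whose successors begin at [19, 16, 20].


LF = min of all successor start times
Successors start at: [19, 16, 20]
LF = min(19, 16, 20)
= 16


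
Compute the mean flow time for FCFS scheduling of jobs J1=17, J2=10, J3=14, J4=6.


Completion times:
  J1: completes at 17
  J2: completes at 27
  J3: completes at 41
  J4: completes at 47
Sum = 132
Average = 132/4
= 33.00


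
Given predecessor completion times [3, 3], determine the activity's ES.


ES = max of all predecessor completion times
Predecessors: [3, 3]
ES = max(3, 3)
= 3


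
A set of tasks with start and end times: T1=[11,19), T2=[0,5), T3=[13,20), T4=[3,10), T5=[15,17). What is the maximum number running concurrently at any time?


Check each time point for overlaps:
  t=15: 3 tasks active (T1, T3, T5)
Max concurrent = 3


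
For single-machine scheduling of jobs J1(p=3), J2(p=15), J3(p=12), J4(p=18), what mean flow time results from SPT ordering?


SPT order: J1 → J3 → J2 → J4
Completion times:
  J1: C=3
  J3: C=15
  J2: C=30
  J4: C=48
Sum = 96, n = 4
Mean flow = 96/4
= 24.00


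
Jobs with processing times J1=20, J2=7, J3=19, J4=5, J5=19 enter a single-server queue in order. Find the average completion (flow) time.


Completion times:
  J1: completes at 20
  J2: completes at 27
  J3: completes at 46
  J4: completes at 51
  J5: completes at 70
Sum = 214
Average = 214/5
= 42.80


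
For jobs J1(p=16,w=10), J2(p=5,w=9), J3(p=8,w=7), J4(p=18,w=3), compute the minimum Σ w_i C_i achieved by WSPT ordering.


WSPT order (by p/w): J2 → J3 → J1 → J4
  J2: C=5, w·C=9×5=45
  J3: C=13, w·C=7×13=91
  J1: C=29, w·C=10×29=290
  J4: C=47, w·C=3×47=141
Σ w·C = 567
= 567


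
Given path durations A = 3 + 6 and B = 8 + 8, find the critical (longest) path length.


Path A: 3 + 6 = 9
Path B: 8 + 8 = 16
Critical path = longest = max(9, 16)
= 16 (Path B)


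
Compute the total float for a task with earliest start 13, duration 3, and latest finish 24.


EF = ES + duration = 13 + 3 = 16
LS = LF - duration = 24 - 3 = 21
Total Float = LF - EF = 24 - 16
(or LS - ES = 21 - 13)
= 8


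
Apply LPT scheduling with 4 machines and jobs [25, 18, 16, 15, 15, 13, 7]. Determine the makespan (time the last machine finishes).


Jobs (LPT sorted): [25, 18, 16, 15, 15, 13, 7]
Machines: 4
  J=25 → Machine 1 (load: 0+25=25)
  J=18 → Machine 2 (load: 0+18=18)
  J=16 → Machine 3 (load: 0+16=16)
  J=15 → Machine 4 (load: 0+15=15)
  J=15 → Machine 4 (load: 15+15=30)
  J=13 → Machine 3 (load: 16+13=29)
  J=7 → Machine 2 (load: 18+7=25)
Machine loads: [25, 25, 29, 30]
Makespan = max = 30 time units


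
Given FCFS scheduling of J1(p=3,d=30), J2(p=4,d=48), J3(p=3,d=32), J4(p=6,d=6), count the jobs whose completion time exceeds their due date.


Completion vs due date:
  J1: C=3, d=30 → on time
  J2: C=7, d=48 → on time
  J3: C=10, d=32 → on time
  J4: C=16, d=6 → TARDY
Tardy jobs: J4
Count = 1


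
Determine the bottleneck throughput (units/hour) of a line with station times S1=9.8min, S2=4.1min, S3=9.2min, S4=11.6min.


Bottleneck = longest station time
Station times: [9.8, 4.1, 9.2, 11.6]
Max = 11.6 min
Rate = 60 / 11.6
= 5.17 units/hour (bottleneck: 11.6min)


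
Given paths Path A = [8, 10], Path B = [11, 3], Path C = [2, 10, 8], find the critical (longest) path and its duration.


Path A: 8 + 10 = 18
Path B: 11 + 3 = 14
Path C: 2 + 10 + 8 = 20
Critical path = longest = max(18, 14, 20)
= 20 (Path C)


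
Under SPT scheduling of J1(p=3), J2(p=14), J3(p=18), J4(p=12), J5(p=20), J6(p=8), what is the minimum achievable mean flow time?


SPT order: J1 → J6 → J4 → J2 → J3 → J5
Completion times:
  J1: C=3
  J6: C=11
  J4: C=23
  J2: C=37
  J3: C=55
  J5: C=75
Sum = 204, n = 6
Mean flow = 204/6
= 34.00


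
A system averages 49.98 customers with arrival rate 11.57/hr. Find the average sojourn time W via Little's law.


Little's law: L = λW → W = L / λ
= 49.98 / 11.57
= 4.32 hours


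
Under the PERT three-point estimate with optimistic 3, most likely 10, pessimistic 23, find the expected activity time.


te = (o + 4m + p) / 6
= (3 + 4×10 + 23) / 6
= (3 + 40 + 23) / 6
= 66 / 6
= 11.00


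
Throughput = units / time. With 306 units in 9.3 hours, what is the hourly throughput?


Throughput = units / time
= 306 / 9.3
= 32.9 units/hour


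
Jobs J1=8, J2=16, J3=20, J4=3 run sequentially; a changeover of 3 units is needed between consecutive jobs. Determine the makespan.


Makespan = Σ processing + (n-1) × setup
= (8 + 16 + 20 + 3) + (4-1)×3
= 47 + 9
= 56 time units


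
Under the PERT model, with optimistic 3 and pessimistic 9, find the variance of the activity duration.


σ² = ((p - o) / 6)² = (p - o)² / 36
= (9 - 3)² / 36
= 6² / 36
= 36 / 36
= 1.0000


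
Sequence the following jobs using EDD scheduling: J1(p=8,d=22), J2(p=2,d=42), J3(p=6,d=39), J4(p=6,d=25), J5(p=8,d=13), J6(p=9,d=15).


EDD: sort by earliest due date
  J5: d=13, p=8
  J6: d=15, p=9
  J1: d=22, p=8
  J4: d=25, p=6
  J3: d=39, p=6
  J2: d=42, p=2
Order: J5 → J6 → J1 → J4 → J3 → J2


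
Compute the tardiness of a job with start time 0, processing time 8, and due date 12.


Completion = start + processing = 0 + 8 = 8
Tardiness = max(0, C - d) = max(0, 8 - 12)
= max(0, -4)
= 0


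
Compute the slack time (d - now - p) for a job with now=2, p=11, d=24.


Slack = due - current_time - processing
= 24 - 2 - 11
= 11


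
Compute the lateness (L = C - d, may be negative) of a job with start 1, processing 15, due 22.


Completion = 1 + 15 = 16
Lateness = C - d = 16 - 22
= -6


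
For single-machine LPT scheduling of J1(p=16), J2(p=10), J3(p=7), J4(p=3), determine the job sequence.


LPT: sort by longest processing time first
  J1: p=16
  J2: p=10
  J3: p=7
  J4: p=3
Order: J1 → J2 → J3 → J4


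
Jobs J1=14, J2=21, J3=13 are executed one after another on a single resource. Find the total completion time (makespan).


Sequential makespan: sum all processing times
= 14 + 21 + 13
= 48 time units


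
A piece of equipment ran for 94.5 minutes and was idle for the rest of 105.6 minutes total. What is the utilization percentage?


Utilization = busy / total × 100
= 94.5 / 105.6 × 100
= 89.5%


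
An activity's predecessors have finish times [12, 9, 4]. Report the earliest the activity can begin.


ES = max of all predecessor completion times
Predecessors: [12, 9, 4]
ES = max(12, 9, 4)
= 12


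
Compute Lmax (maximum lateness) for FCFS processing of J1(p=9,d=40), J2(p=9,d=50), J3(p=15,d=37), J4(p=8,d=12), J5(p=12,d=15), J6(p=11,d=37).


Lateness per job (L = C - d):
  J1: C=9, d=40, L=-31
  J2: C=18, d=50, L=-32
  J3: C=33, d=37, L=-4
  J4: C=41, d=12, L=29
  J5: C=53, d=15, L=38
  J6: C=64, d=37, L=27
Lmax = max(-31, -32, -4, 29, 38, 27)
= 38


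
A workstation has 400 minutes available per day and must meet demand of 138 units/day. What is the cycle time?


Cycle time = available time / demand
= 400 / 138
= 2.90 min/unit


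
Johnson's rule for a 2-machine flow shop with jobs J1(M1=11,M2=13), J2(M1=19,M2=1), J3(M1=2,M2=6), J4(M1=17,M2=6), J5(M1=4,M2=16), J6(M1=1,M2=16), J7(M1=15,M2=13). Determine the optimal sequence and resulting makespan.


Johnson's rule:
Group 1 (M1≤M2, sort by M1): ['J6', 'J3', 'J5', 'J1']
Group 2 (M1>M2, sort desc M2): ['J7', 'J4', 'J2']
Sequence: J6 → J3 → J5 → J1 → J7 → J4 → J2
Makespan calculation:
  J6: M1 done=1, M2 done=17
  J3: M1 done=3, M2 done=23
  J5: M1 done=7, M2 done=39
  J1: M1 done=18, M2 done=52
  J7: M1 done=33, M2 done=65
  J4: M1 done=50, M2 done=71
  J2: M1 done=69, M2 done=72
= Sequence: J6 → J3 → J5 → J1 → J7 → J4 → J2, Makespan: 72


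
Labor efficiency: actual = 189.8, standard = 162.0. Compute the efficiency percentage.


Efficiency = (actual / standard) × 100
= (189.8 / 162.0) × 100
= 117.2%


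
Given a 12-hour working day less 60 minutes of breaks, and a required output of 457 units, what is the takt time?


Available = 12×60 - 60 = 660 min
Takt time = 660 / 457
= 1.44 min/unit


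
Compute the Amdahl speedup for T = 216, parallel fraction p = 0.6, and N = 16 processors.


Amdahl's law: T_p = T × ((1-p) + p/N)
= 216 × ((1-0.6) + 0.6/16)
= 216 × (0.40 + 0.0375)
= 216 × 0.4375
= 94.50
Speedup = 216/94.50
= 2.29×


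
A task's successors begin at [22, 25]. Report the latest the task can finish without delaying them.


LF = min of all successor start times
Successors start at: [22, 25]
LF = min(22, 25)
= 22


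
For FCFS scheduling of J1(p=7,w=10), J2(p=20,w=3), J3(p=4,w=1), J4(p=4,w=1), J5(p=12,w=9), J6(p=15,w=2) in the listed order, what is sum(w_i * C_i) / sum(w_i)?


Completion times:
  J1: C=7, w×C=10×7=70
  J2: C=27, w×C=3×27=81
  J3: C=31, w×C=1×31=31
  J4: C=35, w×C=1×35=35
  J5: C=47, w×C=9×47=423
  J6: C=62, w×C=2×62=124
Sum w×C = 764
Sum w = 26
Weighted avg = 764/26
= 29.38


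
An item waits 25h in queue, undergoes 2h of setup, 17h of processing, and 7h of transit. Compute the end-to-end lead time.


Lead time = queue + setup + processing + transit
= 25 + 2 + 17 + 7
= 51 hours


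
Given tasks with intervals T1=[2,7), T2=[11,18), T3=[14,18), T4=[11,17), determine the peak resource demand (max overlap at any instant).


Check each time point for overlaps:
  t=14: 3 tasks active (T2, T3, T4)
Max concurrent = 3


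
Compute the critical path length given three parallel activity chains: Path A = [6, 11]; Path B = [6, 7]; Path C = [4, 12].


Path A: 6 + 11 = 17
Path B: 6 + 7 = 13
Path C: 4 + 12 = 16
Critical path = longest = max(17, 13, 16)
= 17 (Path A)


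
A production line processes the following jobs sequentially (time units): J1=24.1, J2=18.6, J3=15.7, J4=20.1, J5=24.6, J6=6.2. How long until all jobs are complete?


Sequential makespan: sum all processing times
= 24.1 + 18.6 + 15.7 + 20.1 + 24.6 + 6.2
= 109.3 time units


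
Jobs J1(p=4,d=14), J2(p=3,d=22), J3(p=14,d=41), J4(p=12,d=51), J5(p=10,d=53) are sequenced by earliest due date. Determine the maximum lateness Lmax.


EDD order: J1 → J2 → J3 → J4 → J5
Completion and lateness:
  J1: C=4, d=14, L=4-14=-10
  J2: C=7, d=22, L=7-22=-15
  J3: C=21, d=41, L=21-41=-20
  J4: C=33, d=51, L=33-51=-18
  J5: C=43, d=53, L=43-53=-10
Lmax = max(-10, -15, -20, -18, -10)
= -10


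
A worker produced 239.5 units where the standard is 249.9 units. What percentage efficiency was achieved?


Efficiency = (actual / standard) × 100
= (239.5 / 249.9) × 100
= 95.8%


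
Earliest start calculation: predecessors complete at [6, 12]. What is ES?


ES = max of all predecessor completion times
Predecessors: [6, 12]
ES = max(6, 12)
= 12


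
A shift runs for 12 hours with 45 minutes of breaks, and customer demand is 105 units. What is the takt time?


Available = 12×60 - 45 = 675 min
Takt time = 675 / 105
= 6.43 min/unit


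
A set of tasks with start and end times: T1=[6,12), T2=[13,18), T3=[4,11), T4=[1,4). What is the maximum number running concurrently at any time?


Check each time point for overlaps:
  t=6: 2 tasks active (T1, T3)
Max concurrent = 2


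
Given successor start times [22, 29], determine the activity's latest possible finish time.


LF = min of all successor start times
Successors start at: [22, 29]
LF = min(22, 29)
= 22


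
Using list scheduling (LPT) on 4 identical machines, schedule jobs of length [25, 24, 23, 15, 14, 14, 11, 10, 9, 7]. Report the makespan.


Jobs (LPT sorted): [25, 24, 23, 15, 14, 14, 11, 10, 9, 7]
Machines: 4
  J=25 → Machine 1 (load: 0+25=25)
  J=24 → Machine 2 (load: 0+24=24)
  J=23 → Machine 3 (load: 0+23=23)
  J=15 → Machine 4 (load: 0+15=15)
  J=14 → Machine 4 (load: 15+14=29)
  J=14 → Machine 3 (load: 23+14=37)
  J=11 → Machine 2 (load: 24+11=35)
  J=10 → Machine 1 (load: 25+10=35)
  J=9 → Machine 4 (load: 29+9=38)
  J=7 → Machine 1 (load: 35+7=42)
Machine loads: [42, 35, 37, 38]
Makespan = max = 42 time units


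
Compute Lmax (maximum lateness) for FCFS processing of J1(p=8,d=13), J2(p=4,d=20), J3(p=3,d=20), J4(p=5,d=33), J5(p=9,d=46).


Lateness per job (L = C - d):
  J1: C=8, d=13, L=-5
  J2: C=12, d=20, L=-8
  J3: C=15, d=20, L=-5
  J4: C=20, d=33, L=-13
  J5: C=29, d=46, L=-17
Lmax = max(-5, -8, -5, -13, -17)
= -5
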